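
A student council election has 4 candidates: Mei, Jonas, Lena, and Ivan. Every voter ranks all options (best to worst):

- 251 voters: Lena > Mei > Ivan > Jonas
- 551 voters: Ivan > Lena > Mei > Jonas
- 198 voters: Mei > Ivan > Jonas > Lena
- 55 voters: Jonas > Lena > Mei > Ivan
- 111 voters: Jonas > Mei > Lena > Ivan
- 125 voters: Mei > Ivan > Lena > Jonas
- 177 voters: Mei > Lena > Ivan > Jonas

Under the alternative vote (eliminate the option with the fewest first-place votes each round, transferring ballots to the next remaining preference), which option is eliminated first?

Jonas

Round 1: Mei 500, Jonas 166, Lena 251, Ivan 551. Eliminate Jonas.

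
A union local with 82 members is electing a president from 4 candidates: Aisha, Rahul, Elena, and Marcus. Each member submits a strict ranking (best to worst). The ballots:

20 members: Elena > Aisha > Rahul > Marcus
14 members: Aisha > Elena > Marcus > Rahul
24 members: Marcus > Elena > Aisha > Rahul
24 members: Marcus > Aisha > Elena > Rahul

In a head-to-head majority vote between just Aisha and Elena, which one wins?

Voters preferring Aisha to Elena: 38; preferring Elena to Aisha: 44.
Elena wins the head-to-head.

Elena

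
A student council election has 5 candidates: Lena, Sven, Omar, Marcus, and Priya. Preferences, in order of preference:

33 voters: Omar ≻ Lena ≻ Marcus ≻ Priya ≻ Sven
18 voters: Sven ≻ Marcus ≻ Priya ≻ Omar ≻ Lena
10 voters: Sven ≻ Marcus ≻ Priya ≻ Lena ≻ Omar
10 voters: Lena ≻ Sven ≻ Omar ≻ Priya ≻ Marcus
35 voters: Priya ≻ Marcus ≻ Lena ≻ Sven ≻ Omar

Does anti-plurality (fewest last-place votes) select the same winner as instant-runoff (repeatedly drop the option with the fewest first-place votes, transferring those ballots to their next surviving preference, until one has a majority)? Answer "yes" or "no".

Anti-plurality — last-place votes: Lena 18, Sven 33, Omar 45, Marcus 10, Priya 0. Winner: Priya.
Instant-runoff — R1 Lena 10, Sven 28, Omar 33, Marcus 0, Priya 35 (Marcus out); R2 Lena 10, Sven 28, Omar 33, Priya 35 (Lena out); R3 Sven 38, Omar 33, Priya 35 (Omar out); R4 Sven 38, Priya 68 (Priya winner). Winner: Priya.
The two methods agree.

yes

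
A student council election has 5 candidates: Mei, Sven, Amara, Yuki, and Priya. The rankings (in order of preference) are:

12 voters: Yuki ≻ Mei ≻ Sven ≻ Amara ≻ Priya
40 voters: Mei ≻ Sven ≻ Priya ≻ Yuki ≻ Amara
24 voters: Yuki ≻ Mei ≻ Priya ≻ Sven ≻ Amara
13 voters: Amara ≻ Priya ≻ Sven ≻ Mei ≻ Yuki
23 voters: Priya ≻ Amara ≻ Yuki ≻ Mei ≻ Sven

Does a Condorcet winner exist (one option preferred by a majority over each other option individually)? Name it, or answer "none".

none

Checking pairwise contests:
Yuki beats Mei 59–53.
Mei beats Sven 99–13.
Mei beats Amara 76–36.
Priya beats Yuki 76–36.
Mei beats Priya 76–36.
Every option loses at least one head-to-head, so there is no Condorcet winner.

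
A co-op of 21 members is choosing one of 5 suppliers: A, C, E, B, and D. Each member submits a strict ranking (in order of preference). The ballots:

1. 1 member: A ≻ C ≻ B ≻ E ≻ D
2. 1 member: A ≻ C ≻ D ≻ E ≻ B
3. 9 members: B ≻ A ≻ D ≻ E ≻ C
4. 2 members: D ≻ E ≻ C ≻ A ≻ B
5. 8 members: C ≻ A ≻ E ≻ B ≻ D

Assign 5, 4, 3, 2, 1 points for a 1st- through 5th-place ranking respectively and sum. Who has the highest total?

A: 1·5 + 1·5 + 9·4 + 2·2 + 8·4 = 82
C: 1·4 + 1·4 + 9·1 + 2·3 + 8·5 = 63
E: 1·2 + 1·2 + 9·2 + 2·4 + 8·3 = 54
B: 1·3 + 1·1 + 9·5 + 2·1 + 8·2 = 67
D: 1·1 + 1·3 + 9·3 + 2·5 + 8·1 = 49
A has the highest Borda score (82).

A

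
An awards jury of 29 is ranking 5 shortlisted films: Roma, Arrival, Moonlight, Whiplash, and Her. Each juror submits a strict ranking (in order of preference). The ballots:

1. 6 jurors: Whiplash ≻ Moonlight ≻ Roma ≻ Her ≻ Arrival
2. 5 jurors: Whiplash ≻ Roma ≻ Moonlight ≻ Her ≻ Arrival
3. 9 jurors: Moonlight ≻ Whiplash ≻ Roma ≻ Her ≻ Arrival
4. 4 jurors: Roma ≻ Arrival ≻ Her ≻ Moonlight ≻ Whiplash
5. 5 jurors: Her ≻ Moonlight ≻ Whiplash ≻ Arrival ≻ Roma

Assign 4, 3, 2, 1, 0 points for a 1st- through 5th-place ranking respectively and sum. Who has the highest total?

Roma: 6·2 + 5·3 + 9·2 + 4·4 + 5·0 = 61
Arrival: 6·0 + 5·0 + 9·0 + 4·3 + 5·1 = 17
Moonlight: 6·3 + 5·2 + 9·4 + 4·1 + 5·3 = 83
Whiplash: 6·4 + 5·4 + 9·3 + 4·0 + 5·2 = 81
Her: 6·1 + 5·1 + 9·1 + 4·2 + 5·4 = 48
Moonlight has the highest Borda score (83).

Moonlight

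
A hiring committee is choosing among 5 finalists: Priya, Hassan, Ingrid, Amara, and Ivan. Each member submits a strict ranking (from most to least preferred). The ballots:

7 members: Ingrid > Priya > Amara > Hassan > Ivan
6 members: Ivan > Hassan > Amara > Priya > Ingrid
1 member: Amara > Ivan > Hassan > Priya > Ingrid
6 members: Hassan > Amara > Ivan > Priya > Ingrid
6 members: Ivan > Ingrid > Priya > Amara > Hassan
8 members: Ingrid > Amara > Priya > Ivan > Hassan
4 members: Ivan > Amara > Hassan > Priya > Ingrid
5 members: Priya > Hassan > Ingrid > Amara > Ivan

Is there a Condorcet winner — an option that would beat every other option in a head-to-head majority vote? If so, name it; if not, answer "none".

Checking pairwise contests:
Amara beats Priya 25–18.
Priya beats Hassan 26–17.
Priya beats Ingrid 22–21.
Ingrid beats Amara 26–17.
Amara beats Ivan 27–16.
Every option loses at least one head-to-head, so there is no Condorcet winner.

none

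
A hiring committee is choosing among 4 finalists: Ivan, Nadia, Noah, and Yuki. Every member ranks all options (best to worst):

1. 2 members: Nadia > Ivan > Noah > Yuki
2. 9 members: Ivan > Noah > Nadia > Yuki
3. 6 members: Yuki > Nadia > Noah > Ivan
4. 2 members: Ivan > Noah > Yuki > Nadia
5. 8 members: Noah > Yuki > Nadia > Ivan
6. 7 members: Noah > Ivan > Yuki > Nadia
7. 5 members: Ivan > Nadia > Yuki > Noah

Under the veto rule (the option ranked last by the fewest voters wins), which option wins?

Last-place votes: Ivan 14, Nadia 9, Noah 5, Yuki 11.
Noah is ranked last by the fewest voters, so Noah wins.

Noah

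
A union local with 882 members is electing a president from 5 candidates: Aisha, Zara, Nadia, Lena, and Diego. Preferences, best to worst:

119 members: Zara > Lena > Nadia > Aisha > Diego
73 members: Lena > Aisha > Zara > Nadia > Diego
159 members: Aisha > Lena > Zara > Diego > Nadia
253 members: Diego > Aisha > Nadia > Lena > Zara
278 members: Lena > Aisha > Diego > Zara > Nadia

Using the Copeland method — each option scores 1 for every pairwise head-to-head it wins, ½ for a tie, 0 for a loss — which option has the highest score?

Aisha: beats Zara, Nadia, and Diego; loses to Lena → score 3.
Zara: beats Nadia; loses to Aisha, Lena, and Diego → score 1.
Nadia: loses to Aisha, Zara, Lena, and Diego → score 0.
Lena: beats Aisha, Zara, Nadia, and Diego → score 4.
Diego: beats Zara and Nadia; loses to Aisha and Lena → score 2.
Lena has the best pairwise record.

Lena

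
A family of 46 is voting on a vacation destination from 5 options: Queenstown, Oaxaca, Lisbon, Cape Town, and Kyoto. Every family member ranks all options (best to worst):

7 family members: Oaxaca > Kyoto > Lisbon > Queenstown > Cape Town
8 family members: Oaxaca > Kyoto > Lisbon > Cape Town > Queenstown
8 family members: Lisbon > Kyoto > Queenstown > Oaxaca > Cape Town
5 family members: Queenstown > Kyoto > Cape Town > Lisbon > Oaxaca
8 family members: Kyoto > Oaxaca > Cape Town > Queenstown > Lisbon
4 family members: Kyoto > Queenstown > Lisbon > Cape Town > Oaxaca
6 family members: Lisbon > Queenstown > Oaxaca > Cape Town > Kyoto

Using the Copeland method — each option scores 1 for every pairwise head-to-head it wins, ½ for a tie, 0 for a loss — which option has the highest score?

Queenstown: beats Cape Town; ties Oaxaca; loses to Lisbon and Kyoto → score 1.5.
Oaxaca: beats Cape Town; ties Queenstown and Lisbon; loses to Kyoto → score 2.
Lisbon: beats Queenstown and Cape Town; ties Oaxaca; loses to Kyoto → score 2.5.
Cape Town: loses to Queenstown, Oaxaca, Lisbon, and Kyoto → score 0.
Kyoto: beats Queenstown, Oaxaca, Lisbon, and Cape Town → score 4.
Kyoto has the best pairwise record.

Kyoto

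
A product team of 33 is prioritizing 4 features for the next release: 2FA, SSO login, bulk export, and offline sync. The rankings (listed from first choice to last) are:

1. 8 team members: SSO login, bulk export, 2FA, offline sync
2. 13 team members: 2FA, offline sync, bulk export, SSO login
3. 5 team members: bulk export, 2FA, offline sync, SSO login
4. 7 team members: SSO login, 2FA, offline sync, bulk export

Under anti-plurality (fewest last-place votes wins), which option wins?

Last-place votes: 2FA 0, SSO login 18, bulk export 7, offline sync 8.
2FA is ranked last by the fewest voters, so 2FA wins.

2FA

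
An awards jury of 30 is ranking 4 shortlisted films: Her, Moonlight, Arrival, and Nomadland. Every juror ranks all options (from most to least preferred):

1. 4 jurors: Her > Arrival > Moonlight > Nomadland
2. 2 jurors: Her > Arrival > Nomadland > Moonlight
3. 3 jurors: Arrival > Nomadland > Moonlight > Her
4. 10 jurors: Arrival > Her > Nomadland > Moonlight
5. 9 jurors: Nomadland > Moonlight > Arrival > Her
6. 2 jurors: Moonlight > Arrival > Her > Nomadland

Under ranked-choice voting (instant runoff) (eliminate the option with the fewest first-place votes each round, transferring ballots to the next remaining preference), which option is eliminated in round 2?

Her

Round 1: Her 6, Moonlight 2, Arrival 13, Nomadland 9. Eliminate Moonlight.
Round 2: Her 6, Arrival 15, Nomadland 9. Eliminate Her.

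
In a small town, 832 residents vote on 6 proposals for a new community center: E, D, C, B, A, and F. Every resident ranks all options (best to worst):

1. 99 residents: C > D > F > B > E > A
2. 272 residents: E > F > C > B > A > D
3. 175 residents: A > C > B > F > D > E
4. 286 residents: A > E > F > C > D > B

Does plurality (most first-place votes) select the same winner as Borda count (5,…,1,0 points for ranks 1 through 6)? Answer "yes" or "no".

Plurality — first-place votes: E 272, D 0, C 99, B 0, A 461, F 0. Winner: A.
Borda — scores: E 2603, D 857, C 2583, B 1267, A 2577, F 2593. Winner: E.
The two methods disagree.

no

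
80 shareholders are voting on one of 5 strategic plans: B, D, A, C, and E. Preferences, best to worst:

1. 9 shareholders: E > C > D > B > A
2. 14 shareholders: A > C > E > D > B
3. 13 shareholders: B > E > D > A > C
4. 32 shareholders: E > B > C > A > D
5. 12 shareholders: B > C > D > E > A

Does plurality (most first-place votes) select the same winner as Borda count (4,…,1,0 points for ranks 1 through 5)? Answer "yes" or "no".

Plurality — first-place votes: B 25, D 0, A 14, C 0, E 41. Winner: E.
Borda — scores: B 205, D 82, A 101, C 169, E 243. Winner: E.
The two methods agree.

yes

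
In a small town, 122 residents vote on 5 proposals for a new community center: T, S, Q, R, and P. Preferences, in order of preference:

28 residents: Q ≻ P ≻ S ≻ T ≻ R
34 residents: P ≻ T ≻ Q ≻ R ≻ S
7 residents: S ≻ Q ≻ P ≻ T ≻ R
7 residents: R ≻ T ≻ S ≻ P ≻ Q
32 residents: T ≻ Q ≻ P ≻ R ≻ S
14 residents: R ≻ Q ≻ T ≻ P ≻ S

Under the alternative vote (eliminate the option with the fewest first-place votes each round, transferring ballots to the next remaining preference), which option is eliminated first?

S

Round 1: T 32, S 7, Q 28, R 21, P 34. Eliminate S.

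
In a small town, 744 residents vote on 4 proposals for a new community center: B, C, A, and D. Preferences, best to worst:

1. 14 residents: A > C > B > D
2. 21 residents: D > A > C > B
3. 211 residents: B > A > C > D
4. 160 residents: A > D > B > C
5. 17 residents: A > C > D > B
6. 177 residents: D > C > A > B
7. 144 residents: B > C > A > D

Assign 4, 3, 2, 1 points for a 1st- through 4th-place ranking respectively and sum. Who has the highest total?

A

B: 14·2 + 21·1 + 211·4 + 160·2 + 17·1 + 177·1 + 144·4 = 1983
C: 14·3 + 21·2 + 211·2 + 160·1 + 17·3 + 177·3 + 144·3 = 1680
A: 14·4 + 21·3 + 211·3 + 160·4 + 17·4 + 177·2 + 144·2 = 2102
D: 14·1 + 21·4 + 211·1 + 160·3 + 17·2 + 177·4 + 144·1 = 1675
A has the highest Borda score (2102).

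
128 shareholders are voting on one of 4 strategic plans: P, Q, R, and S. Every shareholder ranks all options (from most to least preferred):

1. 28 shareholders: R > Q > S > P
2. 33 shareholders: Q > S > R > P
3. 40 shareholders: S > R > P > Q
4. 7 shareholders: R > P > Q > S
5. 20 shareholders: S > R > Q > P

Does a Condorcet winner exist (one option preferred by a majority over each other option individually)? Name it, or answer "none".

Checking pairwise contests:
Q beats P 81–47.
R beats Q 95–33.
S beats R 93–35.
Q beats S 68–60.
Every option loses at least one head-to-head, so there is no Condorcet winner.

none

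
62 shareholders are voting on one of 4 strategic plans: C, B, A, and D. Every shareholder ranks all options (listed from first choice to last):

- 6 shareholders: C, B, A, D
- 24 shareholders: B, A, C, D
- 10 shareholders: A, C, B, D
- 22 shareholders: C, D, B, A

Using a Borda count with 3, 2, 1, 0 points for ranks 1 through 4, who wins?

C

C: 6·3 + 24·1 + 10·2 + 22·3 = 128
B: 6·2 + 24·3 + 10·1 + 22·1 = 116
A: 6·1 + 24·2 + 10·3 + 22·0 = 84
D: 6·0 + 24·0 + 10·0 + 22·2 = 44
C has the highest Borda score (128).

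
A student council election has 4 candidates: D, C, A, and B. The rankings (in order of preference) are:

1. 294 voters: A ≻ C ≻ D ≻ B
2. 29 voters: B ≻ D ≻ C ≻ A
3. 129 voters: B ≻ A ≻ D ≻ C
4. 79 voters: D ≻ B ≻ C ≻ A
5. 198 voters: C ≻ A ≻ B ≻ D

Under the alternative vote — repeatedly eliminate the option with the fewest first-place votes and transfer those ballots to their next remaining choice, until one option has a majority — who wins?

Round 1: D 79, C 198, A 294, B 158. Eliminate D.
Round 2: C 198, A 294, B 237. Eliminate C.
Round 3: A 492, B 237. A has a majority.

A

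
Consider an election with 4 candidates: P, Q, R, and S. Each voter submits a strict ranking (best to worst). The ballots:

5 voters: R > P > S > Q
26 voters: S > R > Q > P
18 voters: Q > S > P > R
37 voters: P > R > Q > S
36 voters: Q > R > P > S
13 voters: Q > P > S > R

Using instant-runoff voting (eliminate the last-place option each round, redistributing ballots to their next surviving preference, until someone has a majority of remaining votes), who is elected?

Q

Round 1: P 37, Q 67, R 5, S 26. Eliminate R.
Round 2: P 42, Q 67, S 26. Eliminate S.
Round 3: P 42, Q 93. Q has a majority.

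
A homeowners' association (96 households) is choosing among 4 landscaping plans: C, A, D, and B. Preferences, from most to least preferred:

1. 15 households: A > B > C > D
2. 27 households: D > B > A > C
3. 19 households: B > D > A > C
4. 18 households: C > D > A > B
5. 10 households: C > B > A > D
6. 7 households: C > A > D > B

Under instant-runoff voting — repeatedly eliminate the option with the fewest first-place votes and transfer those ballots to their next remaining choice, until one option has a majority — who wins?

Round 1: C 35, A 15, D 27, B 19. Eliminate A.
Round 2: C 35, D 27, B 34. Eliminate D.
Round 3: C 35, B 61. B has a majority.

B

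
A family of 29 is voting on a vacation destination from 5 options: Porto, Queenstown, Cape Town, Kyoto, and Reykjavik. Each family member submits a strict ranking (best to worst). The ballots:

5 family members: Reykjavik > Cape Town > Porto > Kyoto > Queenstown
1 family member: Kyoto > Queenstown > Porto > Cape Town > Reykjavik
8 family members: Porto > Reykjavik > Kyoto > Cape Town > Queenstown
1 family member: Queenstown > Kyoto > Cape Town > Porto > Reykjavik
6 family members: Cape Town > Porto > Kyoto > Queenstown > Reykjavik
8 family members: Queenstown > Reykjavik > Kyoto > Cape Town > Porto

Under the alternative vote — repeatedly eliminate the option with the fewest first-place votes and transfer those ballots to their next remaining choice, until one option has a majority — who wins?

Round 1: Porto 8, Queenstown 9, Cape Town 6, Kyoto 1, Reykjavik 5. Eliminate Kyoto.
Round 2: Porto 8, Queenstown 10, Cape Town 6, Reykjavik 5. Eliminate Reykjavik.
Round 3: Porto 8, Queenstown 10, Cape Town 11. Eliminate Porto.
Round 4: Queenstown 10, Cape Town 19. Cape Town has a majority.

Cape Town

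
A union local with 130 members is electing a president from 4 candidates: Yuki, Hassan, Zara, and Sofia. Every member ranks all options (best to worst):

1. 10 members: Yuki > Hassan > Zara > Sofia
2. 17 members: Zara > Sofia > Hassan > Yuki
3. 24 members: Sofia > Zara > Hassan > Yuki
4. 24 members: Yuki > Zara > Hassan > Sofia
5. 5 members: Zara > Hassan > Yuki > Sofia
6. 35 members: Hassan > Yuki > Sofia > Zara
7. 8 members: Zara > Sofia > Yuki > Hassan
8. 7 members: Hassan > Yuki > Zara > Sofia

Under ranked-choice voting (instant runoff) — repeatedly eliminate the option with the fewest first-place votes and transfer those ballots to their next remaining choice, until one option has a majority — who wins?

Zara

Round 1: Yuki 34, Hassan 42, Zara 30, Sofia 24. Eliminate Sofia.
Round 2: Yuki 34, Hassan 42, Zara 54. Eliminate Yuki.
Round 3: Hassan 52, Zara 78. Zara has a majority.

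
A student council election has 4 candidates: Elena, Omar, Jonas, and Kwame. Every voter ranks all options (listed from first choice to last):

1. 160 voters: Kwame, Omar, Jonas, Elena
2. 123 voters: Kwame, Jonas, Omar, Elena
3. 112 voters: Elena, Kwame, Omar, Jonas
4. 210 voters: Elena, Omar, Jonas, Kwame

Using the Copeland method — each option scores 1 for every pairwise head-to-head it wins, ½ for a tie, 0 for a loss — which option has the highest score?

Elena

Elena: beats Omar, Jonas, and Kwame → score 3.
Omar: beats Jonas; loses to Elena and Kwame → score 1.
Jonas: loses to Elena, Omar, and Kwame → score 0.
Kwame: beats Omar and Jonas; loses to Elena → score 2.
Elena has the best pairwise record.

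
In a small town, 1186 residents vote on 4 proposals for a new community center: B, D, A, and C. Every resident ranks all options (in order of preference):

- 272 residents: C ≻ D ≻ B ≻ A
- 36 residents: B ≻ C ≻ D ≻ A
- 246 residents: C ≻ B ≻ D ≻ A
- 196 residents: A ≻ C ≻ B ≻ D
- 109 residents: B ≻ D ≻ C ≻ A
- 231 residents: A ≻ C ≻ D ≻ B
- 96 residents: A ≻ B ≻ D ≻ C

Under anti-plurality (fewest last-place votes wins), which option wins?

Last-place votes: B 231, D 196, A 663, C 96.
C is ranked last by the fewest voters, so C wins.

C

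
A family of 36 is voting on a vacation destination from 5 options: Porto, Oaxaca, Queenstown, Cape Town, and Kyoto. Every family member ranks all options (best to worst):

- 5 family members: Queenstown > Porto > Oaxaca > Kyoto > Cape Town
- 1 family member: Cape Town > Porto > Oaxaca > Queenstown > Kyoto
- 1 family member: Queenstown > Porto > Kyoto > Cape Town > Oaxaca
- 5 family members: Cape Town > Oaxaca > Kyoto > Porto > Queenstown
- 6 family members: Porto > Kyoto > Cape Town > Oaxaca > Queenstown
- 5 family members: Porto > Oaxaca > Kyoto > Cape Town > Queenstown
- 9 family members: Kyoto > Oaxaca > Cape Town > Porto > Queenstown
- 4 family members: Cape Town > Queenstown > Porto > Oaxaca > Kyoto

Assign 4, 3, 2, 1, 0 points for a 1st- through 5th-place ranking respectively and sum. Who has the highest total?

Porto: 5·3 + 1·3 + 1·3 + 5·1 + 6·4 + 5·4 + 9·1 + 4·2 = 87
Oaxaca: 5·2 + 1·2 + 1·0 + 5·3 + 6·1 + 5·3 + 9·3 + 4·1 = 79
Queenstown: 5·4 + 1·1 + 1·4 + 5·0 + 6·0 + 5·0 + 9·0 + 4·3 = 37
Cape Town: 5·0 + 1·4 + 1·1 + 5·4 + 6·2 + 5·1 + 9·2 + 4·4 = 76
Kyoto: 5·1 + 1·0 + 1·2 + 5·2 + 6·3 + 5·2 + 9·4 + 4·0 = 81
Porto has the highest Borda score (87).

Porto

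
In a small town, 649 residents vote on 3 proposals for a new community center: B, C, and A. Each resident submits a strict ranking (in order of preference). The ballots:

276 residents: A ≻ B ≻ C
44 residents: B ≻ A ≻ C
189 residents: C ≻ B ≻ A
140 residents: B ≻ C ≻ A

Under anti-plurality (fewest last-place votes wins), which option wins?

B

Last-place votes: B 0, C 320, A 329.
B is ranked last by the fewest voters, so B wins.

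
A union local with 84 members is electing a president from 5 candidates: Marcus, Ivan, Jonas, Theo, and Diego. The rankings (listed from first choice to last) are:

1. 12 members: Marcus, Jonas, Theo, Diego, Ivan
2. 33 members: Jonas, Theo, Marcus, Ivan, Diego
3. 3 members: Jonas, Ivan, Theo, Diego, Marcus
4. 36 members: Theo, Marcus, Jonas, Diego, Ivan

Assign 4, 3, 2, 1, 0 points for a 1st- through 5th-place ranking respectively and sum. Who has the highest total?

Marcus: 12·4 + 33·2 + 3·0 + 36·3 = 222
Ivan: 12·0 + 33·1 + 3·3 + 36·0 = 42
Jonas: 12·3 + 33·4 + 3·4 + 36·2 = 252
Theo: 12·2 + 33·3 + 3·2 + 36·4 = 273
Diego: 12·1 + 33·0 + 3·1 + 36·1 = 51
Theo has the highest Borda score (273).

Theo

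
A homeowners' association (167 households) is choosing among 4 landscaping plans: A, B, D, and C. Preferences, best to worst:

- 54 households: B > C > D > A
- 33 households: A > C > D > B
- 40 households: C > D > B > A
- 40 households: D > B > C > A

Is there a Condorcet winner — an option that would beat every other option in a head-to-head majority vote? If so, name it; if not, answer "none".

none

Checking pairwise contests:
B beats A 134–33.
D beats B 113–54.
C beats D 127–40.
B beats C 94–73.
Every option loses at least one head-to-head, so there is no Condorcet winner.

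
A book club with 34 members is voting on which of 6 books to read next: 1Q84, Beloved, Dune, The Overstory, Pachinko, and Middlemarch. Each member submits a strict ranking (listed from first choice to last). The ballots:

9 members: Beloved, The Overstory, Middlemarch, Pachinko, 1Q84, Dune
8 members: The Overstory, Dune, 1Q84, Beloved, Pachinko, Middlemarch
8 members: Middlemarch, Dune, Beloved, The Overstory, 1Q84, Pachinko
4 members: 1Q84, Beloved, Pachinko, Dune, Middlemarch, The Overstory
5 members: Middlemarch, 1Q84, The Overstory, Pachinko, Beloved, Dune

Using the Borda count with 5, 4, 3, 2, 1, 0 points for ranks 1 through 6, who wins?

1Q84: 9·1 + 8·3 + 8·1 + 4·5 + 5·4 = 81
Beloved: 9·5 + 8·2 + 8·3 + 4·4 + 5·1 = 106
Dune: 9·0 + 8·4 + 8·4 + 4·2 + 5·0 = 72
The Overstory: 9·4 + 8·5 + 8·2 + 4·0 + 5·3 = 107
Pachinko: 9·2 + 8·1 + 8·0 + 4·3 + 5·2 = 48
Middlemarch: 9·3 + 8·0 + 8·5 + 4·1 + 5·5 = 96
The Overstory has the highest Borda score (107).

The Overstory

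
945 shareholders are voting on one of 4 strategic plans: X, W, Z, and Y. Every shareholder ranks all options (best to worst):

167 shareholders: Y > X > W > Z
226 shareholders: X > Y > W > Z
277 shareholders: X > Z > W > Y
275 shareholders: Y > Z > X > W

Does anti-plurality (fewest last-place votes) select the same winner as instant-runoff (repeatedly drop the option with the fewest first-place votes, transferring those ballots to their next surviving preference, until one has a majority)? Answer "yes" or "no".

Anti-plurality — last-place votes: X 0, W 275, Z 393, Y 277. Winner: X.
Instant-runoff — R1 X 503, W 0, Z 0, Y 442 (X winner). Winner: X.
The two methods agree.

yes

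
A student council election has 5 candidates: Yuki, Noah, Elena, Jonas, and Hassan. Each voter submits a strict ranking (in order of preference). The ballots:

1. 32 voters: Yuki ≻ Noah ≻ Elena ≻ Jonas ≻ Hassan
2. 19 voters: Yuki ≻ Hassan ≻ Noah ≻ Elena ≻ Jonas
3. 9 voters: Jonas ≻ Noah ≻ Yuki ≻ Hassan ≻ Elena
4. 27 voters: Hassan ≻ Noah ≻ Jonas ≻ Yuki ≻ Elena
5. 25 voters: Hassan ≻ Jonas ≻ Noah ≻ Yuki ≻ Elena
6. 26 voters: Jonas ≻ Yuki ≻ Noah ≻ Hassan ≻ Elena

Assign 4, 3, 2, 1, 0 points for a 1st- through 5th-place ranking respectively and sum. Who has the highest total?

Yuki

Yuki: 32·4 + 19·4 + 9·2 + 27·1 + 25·1 + 26·3 = 352
Noah: 32·3 + 19·2 + 9·3 + 27·3 + 25·2 + 26·2 = 344
Elena: 32·2 + 19·1 + 9·0 + 27·0 + 25·0 + 26·0 = 83
Jonas: 32·1 + 19·0 + 9·4 + 27·2 + 25·3 + 26·4 = 301
Hassan: 32·0 + 19·3 + 9·1 + 27·4 + 25·4 + 26·1 = 300
Yuki has the highest Borda score (352).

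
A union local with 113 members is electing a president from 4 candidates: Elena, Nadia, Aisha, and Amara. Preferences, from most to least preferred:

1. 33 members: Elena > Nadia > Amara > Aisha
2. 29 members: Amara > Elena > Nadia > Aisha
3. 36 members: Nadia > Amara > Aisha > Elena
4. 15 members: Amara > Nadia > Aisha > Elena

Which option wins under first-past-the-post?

First-place votes: Elena 33, Nadia 36, Aisha 0, Amara 44.
Amara has the most first-place votes.

Amara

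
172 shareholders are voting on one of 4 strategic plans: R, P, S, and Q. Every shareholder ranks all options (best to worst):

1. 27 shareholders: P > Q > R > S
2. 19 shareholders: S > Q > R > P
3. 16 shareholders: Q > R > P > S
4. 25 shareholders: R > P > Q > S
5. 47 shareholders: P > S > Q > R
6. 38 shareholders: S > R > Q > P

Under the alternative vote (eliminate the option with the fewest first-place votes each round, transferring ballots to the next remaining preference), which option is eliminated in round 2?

R

Round 1: R 25, P 74, S 57, Q 16. Eliminate Q.
Round 2: R 41, P 74, S 57. Eliminate R.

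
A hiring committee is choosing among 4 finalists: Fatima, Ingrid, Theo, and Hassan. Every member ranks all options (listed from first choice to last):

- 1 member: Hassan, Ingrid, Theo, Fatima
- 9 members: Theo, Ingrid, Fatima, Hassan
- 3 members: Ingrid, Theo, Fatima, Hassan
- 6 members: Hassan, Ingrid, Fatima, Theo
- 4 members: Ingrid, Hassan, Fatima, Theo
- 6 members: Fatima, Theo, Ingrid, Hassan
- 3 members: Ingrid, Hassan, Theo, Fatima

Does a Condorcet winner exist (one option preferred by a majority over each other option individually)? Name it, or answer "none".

Ingrid vs Fatima: 26–6 for Ingrid.
Ingrid vs Theo: 17–15 for Ingrid.
Ingrid vs Hassan: 25–7 for Ingrid.
Ingrid beats every other option head-to-head.

Ingrid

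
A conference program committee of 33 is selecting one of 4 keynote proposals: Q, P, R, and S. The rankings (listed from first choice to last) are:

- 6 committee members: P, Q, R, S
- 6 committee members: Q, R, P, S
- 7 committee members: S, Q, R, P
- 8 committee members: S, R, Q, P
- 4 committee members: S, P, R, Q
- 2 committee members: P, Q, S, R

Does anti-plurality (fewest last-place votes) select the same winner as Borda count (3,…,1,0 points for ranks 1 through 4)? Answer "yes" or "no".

Anti-plurality — last-place votes: Q 4, P 15, R 2, S 12. Winner: R.
Borda — scores: Q 56, P 38, R 45, S 59. Winner: S.
The two methods disagree.

no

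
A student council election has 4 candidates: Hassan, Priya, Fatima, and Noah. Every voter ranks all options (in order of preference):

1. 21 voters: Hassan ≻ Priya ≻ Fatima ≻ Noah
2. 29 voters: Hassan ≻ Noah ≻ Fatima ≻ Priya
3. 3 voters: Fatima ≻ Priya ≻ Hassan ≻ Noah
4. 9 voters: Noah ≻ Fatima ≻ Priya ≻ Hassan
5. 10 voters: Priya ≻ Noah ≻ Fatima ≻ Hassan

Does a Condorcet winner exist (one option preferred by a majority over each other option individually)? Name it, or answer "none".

Hassan vs Priya: 50–22 for Hassan.
Hassan vs Fatima: 50–22 for Hassan.
Hassan vs Noah: 53–19 for Hassan.
Hassan beats every other option head-to-head.

Hassan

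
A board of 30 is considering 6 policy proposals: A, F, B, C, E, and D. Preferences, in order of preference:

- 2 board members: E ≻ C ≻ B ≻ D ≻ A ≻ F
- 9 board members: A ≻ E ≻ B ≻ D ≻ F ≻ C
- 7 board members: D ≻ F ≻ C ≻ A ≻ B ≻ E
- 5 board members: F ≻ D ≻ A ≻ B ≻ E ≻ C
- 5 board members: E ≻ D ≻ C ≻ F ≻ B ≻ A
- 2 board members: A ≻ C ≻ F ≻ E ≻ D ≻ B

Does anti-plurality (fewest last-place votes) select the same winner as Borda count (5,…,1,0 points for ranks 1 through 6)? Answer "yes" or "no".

yes

Anti-plurality — last-place votes: A 5, F 2, B 2, C 14, E 7, D 0. Winner: D.
Borda — scores: A 86, F 78, B 55, C 52, E 80, D 99. Winner: D.
The two methods agree.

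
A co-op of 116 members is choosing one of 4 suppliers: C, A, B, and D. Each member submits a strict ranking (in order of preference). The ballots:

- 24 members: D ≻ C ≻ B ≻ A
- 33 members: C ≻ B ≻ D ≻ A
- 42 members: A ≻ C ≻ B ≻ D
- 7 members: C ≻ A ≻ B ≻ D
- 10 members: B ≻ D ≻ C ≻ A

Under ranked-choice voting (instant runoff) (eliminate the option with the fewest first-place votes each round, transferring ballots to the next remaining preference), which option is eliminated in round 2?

D

Round 1: C 40, A 42, B 10, D 24. Eliminate B.
Round 2: C 40, A 42, D 34. Eliminate D.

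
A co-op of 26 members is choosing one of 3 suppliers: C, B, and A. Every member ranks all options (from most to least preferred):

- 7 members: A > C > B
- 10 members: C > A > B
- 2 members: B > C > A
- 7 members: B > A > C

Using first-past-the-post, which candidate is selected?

C

First-place votes: C 10, B 9, A 7.
C has the most first-place votes.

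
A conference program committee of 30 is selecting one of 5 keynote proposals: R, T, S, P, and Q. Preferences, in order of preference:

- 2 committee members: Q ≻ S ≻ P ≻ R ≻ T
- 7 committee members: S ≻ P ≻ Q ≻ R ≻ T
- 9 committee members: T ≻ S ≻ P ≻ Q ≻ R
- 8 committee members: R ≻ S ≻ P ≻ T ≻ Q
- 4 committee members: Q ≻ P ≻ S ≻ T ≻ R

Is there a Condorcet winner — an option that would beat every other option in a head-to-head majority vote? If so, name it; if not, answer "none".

S vs R: 22–8 for S.
S vs T: 21–9 for S.
S vs P: 26–4 for S.
S vs Q: 24–6 for S.
S beats every other option head-to-head.

S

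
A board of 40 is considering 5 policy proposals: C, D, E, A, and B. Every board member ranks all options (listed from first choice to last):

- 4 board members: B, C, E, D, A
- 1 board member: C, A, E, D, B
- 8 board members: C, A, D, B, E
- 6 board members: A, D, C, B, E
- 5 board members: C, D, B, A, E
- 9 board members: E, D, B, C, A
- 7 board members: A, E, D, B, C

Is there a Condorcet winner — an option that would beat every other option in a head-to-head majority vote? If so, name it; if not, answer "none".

Checking pairwise contests:
D beats C 22–18.
E beats D 21–19.
C beats E 24–16.
C beats A 27–13.
D beats B 36–4.
Every option loses at least one head-to-head, so there is no Condorcet winner.

none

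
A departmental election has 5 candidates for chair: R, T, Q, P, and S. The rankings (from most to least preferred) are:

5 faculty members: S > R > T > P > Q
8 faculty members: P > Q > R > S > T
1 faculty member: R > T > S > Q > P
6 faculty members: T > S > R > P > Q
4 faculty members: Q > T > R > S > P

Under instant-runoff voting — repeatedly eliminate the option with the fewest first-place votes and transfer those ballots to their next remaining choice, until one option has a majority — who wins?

T

Round 1: R 1, T 6, Q 4, P 8, S 5. Eliminate R.
Round 2: T 7, Q 4, P 8, S 5. Eliminate Q.
Round 3: T 11, P 8, S 5. Eliminate S.
Round 4: T 16, P 8. T has a majority.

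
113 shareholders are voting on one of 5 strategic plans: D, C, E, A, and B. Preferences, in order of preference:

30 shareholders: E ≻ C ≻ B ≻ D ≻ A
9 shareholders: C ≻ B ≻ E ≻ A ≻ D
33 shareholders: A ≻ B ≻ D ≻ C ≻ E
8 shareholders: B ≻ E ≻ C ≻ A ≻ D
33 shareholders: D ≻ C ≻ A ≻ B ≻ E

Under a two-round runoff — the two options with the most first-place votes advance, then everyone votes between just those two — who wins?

Round 1 first-place votes: D 33, C 9, E 30, A 33, B 8.
A and D advance.
Runoff: A is preferred to D by 50 voters; D by 63.
D wins the runoff.

D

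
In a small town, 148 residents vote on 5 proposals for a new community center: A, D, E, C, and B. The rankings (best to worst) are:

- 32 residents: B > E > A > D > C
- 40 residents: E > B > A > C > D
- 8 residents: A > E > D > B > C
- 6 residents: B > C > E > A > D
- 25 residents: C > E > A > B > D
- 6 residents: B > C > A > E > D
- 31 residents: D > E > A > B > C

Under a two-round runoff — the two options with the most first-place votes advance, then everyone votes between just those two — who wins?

Round 1 first-place votes: A 8, D 31, E 40, C 25, B 44.
B and E advance.
Runoff: B is preferred to E by 44 voters; E by 104.
E wins the runoff.

E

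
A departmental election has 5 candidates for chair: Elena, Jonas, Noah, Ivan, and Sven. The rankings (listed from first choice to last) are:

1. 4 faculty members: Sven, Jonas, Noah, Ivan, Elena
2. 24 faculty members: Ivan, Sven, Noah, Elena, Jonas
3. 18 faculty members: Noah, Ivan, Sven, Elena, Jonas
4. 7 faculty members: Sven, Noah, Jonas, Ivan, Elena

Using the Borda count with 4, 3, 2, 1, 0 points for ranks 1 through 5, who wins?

Ivan

Elena: 4·0 + 24·1 + 18·1 + 7·0 = 42
Jonas: 4·3 + 24·0 + 18·0 + 7·2 = 26
Noah: 4·2 + 24·2 + 18·4 + 7·3 = 149
Ivan: 4·1 + 24·4 + 18·3 + 7·1 = 161
Sven: 4·4 + 24·3 + 18·2 + 7·4 = 152
Ivan has the highest Borda score (161).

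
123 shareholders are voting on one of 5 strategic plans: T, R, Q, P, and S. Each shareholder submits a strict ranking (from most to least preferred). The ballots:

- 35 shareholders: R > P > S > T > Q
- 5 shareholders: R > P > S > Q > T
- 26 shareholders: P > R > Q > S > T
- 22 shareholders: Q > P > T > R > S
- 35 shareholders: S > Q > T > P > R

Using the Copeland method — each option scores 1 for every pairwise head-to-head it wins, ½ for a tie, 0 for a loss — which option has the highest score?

T: loses to R, Q, P, and S → score 0.
R: beats T, Q, and S; loses to P → score 3.
Q: beats T; loses to R, P, and S → score 1.
P: beats T, R, Q, and S → score 4.
S: beats T and Q; loses to R and P → score 2.
P has the best pairwise record.

P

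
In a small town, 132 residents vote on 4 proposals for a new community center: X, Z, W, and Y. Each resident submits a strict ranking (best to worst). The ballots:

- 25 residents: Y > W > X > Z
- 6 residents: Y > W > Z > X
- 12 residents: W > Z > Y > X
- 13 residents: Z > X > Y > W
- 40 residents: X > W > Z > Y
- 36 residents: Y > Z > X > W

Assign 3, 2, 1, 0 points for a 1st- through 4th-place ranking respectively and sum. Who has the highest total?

Y

X: 25·1 + 6·0 + 12·0 + 13·2 + 40·3 + 36·1 = 207
Z: 25·0 + 6·1 + 12·2 + 13·3 + 40·1 + 36·2 = 181
W: 25·2 + 6·2 + 12·3 + 13·0 + 40·2 + 36·0 = 178
Y: 25·3 + 6·3 + 12·1 + 13·1 + 40·0 + 36·3 = 226
Y has the highest Borda score (226).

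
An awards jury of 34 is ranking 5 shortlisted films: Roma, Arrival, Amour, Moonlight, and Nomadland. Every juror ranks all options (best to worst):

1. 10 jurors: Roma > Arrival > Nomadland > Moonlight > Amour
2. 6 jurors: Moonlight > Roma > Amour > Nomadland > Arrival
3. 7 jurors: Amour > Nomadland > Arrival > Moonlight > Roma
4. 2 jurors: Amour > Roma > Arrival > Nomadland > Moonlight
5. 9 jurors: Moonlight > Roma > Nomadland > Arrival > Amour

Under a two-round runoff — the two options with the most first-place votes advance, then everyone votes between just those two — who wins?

Moonlight

Round 1 first-place votes: Roma 10, Arrival 0, Amour 9, Moonlight 15, Nomadland 0.
Moonlight and Roma advance.
Runoff: Moonlight is preferred to Roma by 22 voters; Roma by 12.
Moonlight wins the runoff.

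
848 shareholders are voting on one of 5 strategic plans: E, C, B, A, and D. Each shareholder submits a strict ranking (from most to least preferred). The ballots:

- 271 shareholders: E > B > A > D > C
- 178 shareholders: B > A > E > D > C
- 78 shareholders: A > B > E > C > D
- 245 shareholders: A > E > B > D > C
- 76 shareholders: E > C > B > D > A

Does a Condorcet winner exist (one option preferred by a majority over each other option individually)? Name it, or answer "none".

none

Checking pairwise contests:
A beats E 501–347.
E beats C 848–0.
E beats B 592–256.
B beats A 525–323.
E beats D 848–0.
Every option loses at least one head-to-head, so there is no Condorcet winner.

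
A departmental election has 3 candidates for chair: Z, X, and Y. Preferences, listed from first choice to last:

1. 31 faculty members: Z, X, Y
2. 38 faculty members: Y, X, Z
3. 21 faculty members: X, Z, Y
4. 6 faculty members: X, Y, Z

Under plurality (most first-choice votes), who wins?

First-place votes: Z 31, X 27, Y 38.
Y has the most first-place votes.

Y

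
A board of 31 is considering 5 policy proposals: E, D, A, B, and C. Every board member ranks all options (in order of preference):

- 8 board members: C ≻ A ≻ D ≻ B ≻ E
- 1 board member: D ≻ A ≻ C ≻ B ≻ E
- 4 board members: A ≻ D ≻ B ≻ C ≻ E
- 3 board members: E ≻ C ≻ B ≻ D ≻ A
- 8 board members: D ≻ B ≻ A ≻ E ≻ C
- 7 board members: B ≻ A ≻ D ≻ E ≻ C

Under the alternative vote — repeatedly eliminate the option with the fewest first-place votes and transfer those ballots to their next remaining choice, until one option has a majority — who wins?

D

Round 1: E 3, D 9, A 4, B 7, C 8. Eliminate E.
Round 2: D 9, A 4, B 7, C 11. Eliminate A.
Round 3: D 13, B 7, C 11. Eliminate B.
Round 4: D 20, C 11. D has a majority.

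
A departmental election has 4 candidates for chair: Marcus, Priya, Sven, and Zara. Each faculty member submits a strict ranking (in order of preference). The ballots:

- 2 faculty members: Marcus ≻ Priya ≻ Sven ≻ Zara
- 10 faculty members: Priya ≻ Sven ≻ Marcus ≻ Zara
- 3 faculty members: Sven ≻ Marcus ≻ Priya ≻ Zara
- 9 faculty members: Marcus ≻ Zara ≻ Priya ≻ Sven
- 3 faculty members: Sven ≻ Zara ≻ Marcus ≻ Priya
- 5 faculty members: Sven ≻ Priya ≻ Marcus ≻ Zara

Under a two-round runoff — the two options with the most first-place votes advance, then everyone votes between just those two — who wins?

Round 1 first-place votes: Marcus 11, Priya 10, Sven 11, Zara 0.
Sven and Marcus advance.
Runoff: Sven is preferred to Marcus by 21 voters; Marcus by 11.
Sven wins the runoff.

Sven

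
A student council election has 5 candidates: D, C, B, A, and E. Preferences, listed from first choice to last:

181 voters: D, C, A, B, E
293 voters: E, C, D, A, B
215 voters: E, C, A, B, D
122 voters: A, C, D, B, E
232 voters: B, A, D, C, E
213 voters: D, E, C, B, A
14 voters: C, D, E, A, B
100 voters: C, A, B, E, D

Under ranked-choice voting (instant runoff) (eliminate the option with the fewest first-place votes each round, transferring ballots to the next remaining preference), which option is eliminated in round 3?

B

Round 1: D 394, C 114, B 232, A 122, E 508. Eliminate C.
Round 2: D 408, B 232, A 222, E 508. Eliminate A.
Round 3: D 530, B 332, E 508. Eliminate B.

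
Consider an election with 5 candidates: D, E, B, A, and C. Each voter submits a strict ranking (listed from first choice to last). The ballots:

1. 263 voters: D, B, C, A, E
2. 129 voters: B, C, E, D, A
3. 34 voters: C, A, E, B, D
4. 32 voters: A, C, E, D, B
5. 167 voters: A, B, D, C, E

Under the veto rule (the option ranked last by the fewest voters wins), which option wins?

C

Last-place votes: D 34, E 430, B 32, A 129, C 0.
C is ranked last by the fewest voters, so C wins.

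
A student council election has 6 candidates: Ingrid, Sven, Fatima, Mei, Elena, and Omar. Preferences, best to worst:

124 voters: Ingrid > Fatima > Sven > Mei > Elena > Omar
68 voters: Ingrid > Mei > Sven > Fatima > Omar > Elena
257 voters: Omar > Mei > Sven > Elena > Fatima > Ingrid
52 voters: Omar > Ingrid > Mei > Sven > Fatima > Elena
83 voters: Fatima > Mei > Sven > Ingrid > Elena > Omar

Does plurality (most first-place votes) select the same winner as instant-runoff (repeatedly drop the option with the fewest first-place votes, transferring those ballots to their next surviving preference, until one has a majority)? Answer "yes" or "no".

Plurality — first-place votes: Ingrid 192, Sven 0, Fatima 83, Mei 0, Elena 0, Omar 309. Winner: Omar.
Instant-runoff — R1 Ingrid 192, Sven 0, Fatima 83, Mei 0, Elena 0, Omar 309 (Omar winner). Winner: Omar.
The two methods agree.

yes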